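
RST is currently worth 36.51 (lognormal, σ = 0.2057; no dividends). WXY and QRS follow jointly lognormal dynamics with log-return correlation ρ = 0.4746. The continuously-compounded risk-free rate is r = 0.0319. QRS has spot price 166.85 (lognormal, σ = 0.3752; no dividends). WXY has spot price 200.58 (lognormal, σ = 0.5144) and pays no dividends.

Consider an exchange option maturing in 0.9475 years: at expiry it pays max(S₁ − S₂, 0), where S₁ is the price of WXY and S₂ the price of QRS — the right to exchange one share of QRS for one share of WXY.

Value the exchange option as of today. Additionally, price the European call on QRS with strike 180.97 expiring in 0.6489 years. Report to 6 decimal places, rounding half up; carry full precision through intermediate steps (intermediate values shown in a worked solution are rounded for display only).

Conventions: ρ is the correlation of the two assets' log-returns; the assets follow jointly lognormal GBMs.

exchange price = 52.793546
price(QRS call K=180.97) = 15.870858

σ_eff = √(σ₁² + σ₂² − 2ρσ₁σ₂) = √(0.5144² + 0.3752² − 2·0.4746·0.5144·0.3752) = 0.471364
d₁ = (ln(S₁/S₂) + (q₂ − q₁ + σ_eff²/2)T) / (σ_eff√T) = (ln(200.58/166.85) + (0.0 − 0.0 + 0.111092)·0.9475) / 0.458824 = 0.630694
d₂ = d₁ − σ_eff√T = 0.630694 − 0.458824 = 0.171870
N(d₁) = 0.735880,  N(d₂) = 0.568230
V = S₁·e^{−q₁T}·N(d₁) − S₂·e^{−q₂T}·N(d₂) = 147.602771 − 94.809225 = 52.793546
[vanilla: QRS call K=180.97]
σ√T = 0.3752·√0.6489 = 0.302240
d₁ = (ln(S/K) + (r+σ²/2)T) / (σ√T) = (ln(166.85/180.97) + (0.0319+0.3752²/2)·0.6489) / 0.302240 = (-0.081236 + 0.066374) / 0.302240 = -0.049172
d₂ = d₁ − σ√T = -0.049172 − 0.302240 = -0.351412
e^{−rT} = 0.979513
N(d₁) = 0.480391,  N(d₂) = 0.362640
price = S·N(d₁) − K·e^{−rT}·N(d₂) = 80.153267 − 64.282408 = 15.870858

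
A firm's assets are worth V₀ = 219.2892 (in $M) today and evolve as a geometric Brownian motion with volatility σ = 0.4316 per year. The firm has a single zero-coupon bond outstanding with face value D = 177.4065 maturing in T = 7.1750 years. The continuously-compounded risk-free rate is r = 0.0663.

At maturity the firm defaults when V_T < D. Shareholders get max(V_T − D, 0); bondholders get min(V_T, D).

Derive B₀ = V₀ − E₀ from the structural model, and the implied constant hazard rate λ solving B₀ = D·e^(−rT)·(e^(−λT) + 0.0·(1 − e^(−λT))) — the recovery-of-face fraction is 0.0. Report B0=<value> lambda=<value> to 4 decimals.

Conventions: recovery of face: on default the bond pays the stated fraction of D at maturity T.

B0=82.2701 lambda=0.0408

Work the structural quantities from V₀ = 219.2892 against face 177.4065:
d₁ = [ln(V₀/D) + (r + σ²/2)T] / (σ√T)
   = [ln(219.2892/177.4065) + (0.0663 + 0.5·0.4316²)·7.1750] / (0.4316·√7.1750)
   = [0.211948 + 1.143977] / 1.156092 = 1.172852
d₂ = d₁ − σ√T = 1.172852 − 1.156092 = 0.016760
N(d₁) = 0.879572,  N(d₂) = 0.506686,  e^(−rT) = 0.621448
E₀ = V₀·N(d₁) − D·e^(−rT)·N(d₂)
   = 219.2892·0.879572 − 177.4065·0.621448·0.506686 = 137.019124
B₀ = V₀ − E₀ = 219.2892 − 137.019124 = 82.270076
e^(−λT) = (B₀·e^(rT)/D − 0)/(1 − 0) = (82.2701·1.609144/177.4065 − 0)/1 = 0.74622100
λ = −ln(0.74622100)/7.1750 = 0.040799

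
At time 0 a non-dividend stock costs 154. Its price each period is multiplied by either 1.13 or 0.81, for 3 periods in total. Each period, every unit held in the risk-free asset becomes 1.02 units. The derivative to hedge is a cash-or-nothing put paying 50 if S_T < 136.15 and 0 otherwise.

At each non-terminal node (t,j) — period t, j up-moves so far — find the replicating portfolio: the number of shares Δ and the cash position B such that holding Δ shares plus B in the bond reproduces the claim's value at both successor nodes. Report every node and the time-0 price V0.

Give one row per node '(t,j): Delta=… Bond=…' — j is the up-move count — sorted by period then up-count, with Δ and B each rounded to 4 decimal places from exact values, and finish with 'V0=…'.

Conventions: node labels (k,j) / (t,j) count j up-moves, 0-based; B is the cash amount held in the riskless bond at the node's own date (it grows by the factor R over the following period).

Risk-neutral probability p* = (R−d)/(u−d) = (1.02−0.81)/(1.13−0.81) = 0.6563.
Expiry values: V(3,0)=50.0000, V(3,1)=50.0000, V(3,2)=0.0000, V(3,3)=0.0000
Node (2,0) S=101.0394: V=(p*·50.0000+(1−p*)·50.0000)/1.02=49.0196; Δ=(50.0000−50.0000)/(114.1745−81.8419)=0.0000; B=V−Δ·S=49.0196
Node (2,1) S=140.9562: V=(p*·0.0000+(1−p*)·50.0000)/1.02=16.8505; Δ=(0.0000−50.0000)/(159.2805−114.1745)=-1.1085; B=V−Δ·S=173.1005
Node (2,2) S=196.6426: V=(p*·0.0000+(1−p*)·0.0000)/1.02=0.0000; Δ=(0.0000−0.0000)/(222.2061−159.2805)=0.0000; B=V−Δ·S=0.0000
Node (1,0) S=124.7400: V=(p*·16.8505+(1−p*)·49.0196)/1.02=27.3614; Δ=(16.8505−49.0196)/(140.9562−101.0394)=-0.8059; B=V−Δ·S=127.8899
Node (1,1) S=174.0200: V=(p*·0.0000+(1−p*)·16.8505)/1.02=5.6788; Δ=(0.0000−16.8505)/(196.6426−140.9562)=-0.3026; B=V−Δ·S=58.3366
Node (0,0) S=154.0000: V=(p*·5.6788+(1−p*)·27.3614)/1.02=12.8747; Δ=(5.6788−27.3614)/(174.0200−124.7400)=-0.4400; B=V−Δ·S=80.6329
Check: Δ(0,0)·S0 + B(0,0) = 12.8747 = V0.

(0,0): Delta=-0.4400 Bond=80.6329
(1,0): Delta=-0.8059 Bond=127.8899
(1,1): Delta=-0.3026 Bond=58.3366
(2,0): Delta=0.0000 Bond=49.0196
(2,1): Delta=-1.1085 Bond=173.1005
(2,2): Delta=0.0000 Bond=0.0000
V0=12.8747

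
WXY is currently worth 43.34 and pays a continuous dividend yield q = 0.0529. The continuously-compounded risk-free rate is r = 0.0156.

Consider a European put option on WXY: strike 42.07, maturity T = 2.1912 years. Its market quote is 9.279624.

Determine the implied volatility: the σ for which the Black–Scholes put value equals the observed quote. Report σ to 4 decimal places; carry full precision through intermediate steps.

At σ = 0.3549 the Black–Scholes value reproduces the quote:
σ√T = 0.3549·√2.1912 = 0.525348
d₁ = (ln(S/K) + (r−q+σ²/2)T) / (σ√T) = (ln(43.34/42.07) + (0.0156−0.0529+0.3549²/2)·2.1912) / 0.525348 = (0.029741 + 0.056263) / 0.525348 = 0.163710
d₂ = d₁ − σ√T = 0.163710 − 0.525348 = -0.361638
e^{−rT} = 0.966395
e^{−qT} = 0.890551
N(−d₁) = 0.434980,  N(−d₂) = 0.641189
V = K·e^{−rT}·N(−d₂) − S·e^{−qT}·N(−d₁) = 26.068322 − 16.788698 = 9.279624 (equal to the quote); since ∂V/∂σ > 0 for all σ, the implied volatility is unique

sigma = 0.3549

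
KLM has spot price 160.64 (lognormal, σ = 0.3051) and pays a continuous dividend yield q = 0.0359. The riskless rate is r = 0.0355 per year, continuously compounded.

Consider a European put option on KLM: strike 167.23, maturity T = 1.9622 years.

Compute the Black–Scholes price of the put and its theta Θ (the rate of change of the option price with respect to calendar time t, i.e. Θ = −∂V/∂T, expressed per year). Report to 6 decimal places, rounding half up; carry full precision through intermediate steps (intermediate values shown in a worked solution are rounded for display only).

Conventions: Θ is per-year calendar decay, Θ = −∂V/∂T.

σ√T = 0.3051·√1.9622 = 0.427380
d₁ = (ln(S/K) + (r−q+σ²/2)T) / (σ√T) = (ln(160.64/167.23) + (0.0355−0.0359+0.3051²/2)·1.9622) / 0.427380 = (-0.040204 + 0.090542) / 0.427380 = 0.117782
d₂ = d₁ − σ√T = 0.117782 − 0.427380 = -0.309598
e^{−rT} = 0.932713
e^{−qT} = 0.931981
N(−d₁) = 0.453120,  N(−d₂) = 0.621567
Put price V = K·e^{−rT}·N(−d₂) − S·e^{−qT}·N(−d₁) = 96.950431 − 67.838183 = 29.112248
φ(d₁) = (1/√(2π))·e^{−d₁²/2} = 0.396185
Θ = −S·e^{−qT}·φ(d₁)·σ/(2√T) − q·S·e^{−qT}·N(−d₁) + r·K·e^{−rT}·N(−d₂) = −6.459501 − 2.435391 + 3.441740 = -5.453151

price = 29.112248
Θ = -5.453151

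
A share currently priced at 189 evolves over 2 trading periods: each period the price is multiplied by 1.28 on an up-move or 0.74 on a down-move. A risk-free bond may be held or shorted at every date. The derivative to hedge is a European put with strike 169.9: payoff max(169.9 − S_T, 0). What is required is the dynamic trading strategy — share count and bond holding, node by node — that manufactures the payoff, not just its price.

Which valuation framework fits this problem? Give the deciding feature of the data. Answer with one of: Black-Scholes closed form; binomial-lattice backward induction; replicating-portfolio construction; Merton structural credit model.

framework: replicating-portfolio construction

Key observation: the deliverable is the dynamic trading strategy on the 2-step tree (spot 189, moves 1.28 and 0.74), so the valuation must go through the node-by-node replicating-portfolio solve.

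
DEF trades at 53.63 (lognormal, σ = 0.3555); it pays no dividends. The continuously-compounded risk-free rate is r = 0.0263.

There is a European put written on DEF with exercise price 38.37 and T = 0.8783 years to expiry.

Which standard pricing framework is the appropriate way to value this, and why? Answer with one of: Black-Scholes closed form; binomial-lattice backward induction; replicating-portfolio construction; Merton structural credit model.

Key observation: the strike-38.37 put on DEF is European-exercise on a continuously-modelled lognormal underlying, so its value is a single closed-form evaluation.

framework: Black-Scholes closed form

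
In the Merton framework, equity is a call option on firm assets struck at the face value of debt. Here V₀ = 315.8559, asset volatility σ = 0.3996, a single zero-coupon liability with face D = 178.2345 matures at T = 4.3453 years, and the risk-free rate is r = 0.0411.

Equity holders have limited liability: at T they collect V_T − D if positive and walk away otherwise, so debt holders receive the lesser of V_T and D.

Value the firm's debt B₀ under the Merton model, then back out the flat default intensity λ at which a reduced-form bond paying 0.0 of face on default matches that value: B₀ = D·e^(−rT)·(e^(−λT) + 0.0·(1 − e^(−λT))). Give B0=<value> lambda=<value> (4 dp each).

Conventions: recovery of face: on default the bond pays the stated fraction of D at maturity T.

Work the structural quantities from V₀ = 315.8559 against face 178.2345:
d₁ = [ln(V₀/D) + (r + σ²/2)T] / (σ√T)
   = [ln(315.8559/178.2345) + (0.0411 + 0.5·0.3996²)·4.3453] / (0.3996·√4.3453)
   = [0.572186 + 0.525521] / 0.832982 = 1.317805
d₂ = d₁ − σ√T = 1.317805 − 0.832982 = 0.484823
N(d₁) = 0.906215,  N(d₂) = 0.686099,  e^(−rT) = 0.836447
E₀ = V₀·N(d₁) − D·e^(−rT)·N(d₂)
   = 315.8559·0.906215 − 178.2345·0.836447·0.686099 = 183.947274
B₀ = V₀ − E₀ = 315.8559 − 183.947274 = 131.908626
e^(−λT) = (B₀·e^(rT)/D − 0)/(1 − 0) = (131.9086·1.195533/178.2345 − 0)/1 = 0.88479526
λ = −ln(0.88479526)/4.3453 = 0.028168

B0=131.9086 lambda=0.0282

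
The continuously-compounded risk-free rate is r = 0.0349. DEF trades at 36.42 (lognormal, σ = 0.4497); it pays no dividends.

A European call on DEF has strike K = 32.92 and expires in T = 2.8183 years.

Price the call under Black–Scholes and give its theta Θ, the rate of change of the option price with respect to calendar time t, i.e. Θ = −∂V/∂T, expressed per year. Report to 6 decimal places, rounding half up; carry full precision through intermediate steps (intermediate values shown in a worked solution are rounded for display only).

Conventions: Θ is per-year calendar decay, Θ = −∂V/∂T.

price = 13.358357
Θ = -2.057680

σ√T = 0.4497·√2.8183 = 0.754947
d₁ = (ln(S/K) + (r+σ²/2)T) / (σ√T) = (ln(36.42/32.92) + (0.0349+0.4497²/2)·2.8183) / 0.754947 = (0.101038 + 0.383331) / 0.754947 = 0.641593
d₂ = d₁ − σ√T = 0.641593 − 0.754947 = -0.113354
e^{−rT} = 0.906324
N(d₁) = 0.739431,  N(d₂) = 0.454875
Call price V = S·N(d₁) − K·e^{−rT}·N(d₂) = 26.930089 − 13.571732 = 13.358357
φ(d₁) = (1/√(2π))·e^{−d₁²/2} = 0.324731
Θ = −S·φ(d₁)·σ/(2√T) − r·K·e^{−rT}·N(d₂) = −1.584026 − 0.473653 = -2.057680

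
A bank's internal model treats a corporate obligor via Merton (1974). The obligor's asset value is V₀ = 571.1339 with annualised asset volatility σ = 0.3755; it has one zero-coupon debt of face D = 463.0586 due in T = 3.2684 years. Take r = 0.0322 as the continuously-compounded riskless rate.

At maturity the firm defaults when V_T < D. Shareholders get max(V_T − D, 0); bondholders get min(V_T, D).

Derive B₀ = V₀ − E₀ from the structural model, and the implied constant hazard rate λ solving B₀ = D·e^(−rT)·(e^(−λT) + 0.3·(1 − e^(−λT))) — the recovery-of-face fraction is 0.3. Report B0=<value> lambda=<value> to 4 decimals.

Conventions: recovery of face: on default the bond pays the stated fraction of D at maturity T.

B0=349.4928 lambda=0.0802

Work the structural quantities from V₀ = 571.1339 against face 463.0586:
d₁ = [ln(V₀/D) + (r + σ²/2)T] / (σ√T)
   = [ln(571.1339/463.0586) + (0.0322 + 0.5·0.3755²)·3.2684] / (0.3755·√3.2684)
   = [0.209770 + 0.335665] / 0.678856 = 0.803462
d₂ = d₁ − σ√T = 0.803462 − 0.678856 = 0.124607
N(d₁) = 0.789146,  N(d₂) = 0.549583,  e^(−rT) = 0.900106
E₀ = V₀·N(d₁) − D·e^(−rT)·N(d₂)
   = 571.1339·0.789146 − 463.0586·0.900106·0.549583 = 221.641123
B₀ = V₀ − E₀ = 571.1339 − 221.641123 = 349.492777
e^(−λT) = (B₀·e^(rT)/D − 0.3)/(1 − 0.3) = (349.4928·1.110980/463.0586 − 0.3)/0.7 = 0.76930072
λ = −ln(0.76930072)/3.2684 = 0.080245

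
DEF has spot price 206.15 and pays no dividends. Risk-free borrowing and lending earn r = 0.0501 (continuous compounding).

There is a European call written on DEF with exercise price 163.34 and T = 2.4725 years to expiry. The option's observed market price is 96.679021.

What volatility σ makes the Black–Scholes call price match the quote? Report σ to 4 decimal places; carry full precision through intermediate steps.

sigma = 0.5785

At σ = 0.5785 the Black–Scholes value reproduces the quote:
σ√T = 0.5785·√2.4725 = 0.909644
d₁ = (ln(S/K) + (r+σ²/2)T) / (σ√T) = (ln(206.15/163.34) + (0.0501+0.5785²/2)·2.4725) / 0.909644 = (0.232770 + 0.537598) / 0.909644 = 0.846890
d₂ = d₁ − σ√T = 0.846890 − 0.909644 = -0.062754
e^{−rT} = 0.883493
N(d₁) = 0.801472,  N(d₂) = 0.474981
V = S·N(d₁) − K·e^{−rT}·N(d₂) = 165.223414 − 68.544393 = 96.679021 (matching the quote); vega is positive throughout, so no other σ reproduces this price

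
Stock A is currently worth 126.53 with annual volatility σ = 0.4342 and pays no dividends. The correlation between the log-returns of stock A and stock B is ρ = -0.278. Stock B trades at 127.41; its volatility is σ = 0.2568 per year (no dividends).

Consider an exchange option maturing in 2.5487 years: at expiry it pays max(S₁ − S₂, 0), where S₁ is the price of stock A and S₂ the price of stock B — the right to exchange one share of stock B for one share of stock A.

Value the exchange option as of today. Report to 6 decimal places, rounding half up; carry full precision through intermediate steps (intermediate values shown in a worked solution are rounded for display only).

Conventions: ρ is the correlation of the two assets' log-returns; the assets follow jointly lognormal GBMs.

σ_eff = √(σ₁² + σ₂² − 2ρσ₁σ₂) = √(0.4342² + 0.2568² − 2·-0.278·0.4342·0.2568) = 0.562558
d₁ = (ln(S₁/S₂) + (q₂ − q₁ + σ_eff²/2)T) / (σ_eff√T) = (ln(126.53/127.41) + (0.0 − 0.0 + 0.158236)·2.5487) / 0.898104 = 0.441335
d₂ = d₁ − σ_eff√T = 0.441335 − 0.898104 = -0.456769
N(d₁) = 0.670515,  N(d₂) = 0.323919
V = S₁·e^{−q₁T}·N(d₁) − S₂·e^{−q₂T}·N(d₂) = 84.840220 − 41.270460 = 43.569760
Key observation: no risk-free rate is needed — with the second asset as numeraire the exchange option is a call on the ratio S₁/S₂, and r cancels out of the value.

exchange price = 43.569760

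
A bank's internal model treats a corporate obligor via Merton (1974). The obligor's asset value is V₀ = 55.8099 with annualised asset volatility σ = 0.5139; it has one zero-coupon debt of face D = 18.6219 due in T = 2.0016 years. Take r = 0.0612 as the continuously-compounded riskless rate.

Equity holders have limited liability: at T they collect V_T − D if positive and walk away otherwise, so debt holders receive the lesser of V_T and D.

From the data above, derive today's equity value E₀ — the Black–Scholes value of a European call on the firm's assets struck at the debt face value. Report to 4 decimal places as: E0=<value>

With assets at 55.8099 and a single debt payment of 18.6219 at 2.0016 years:
d₁ = [ln(V₀/D) + (r + σ²/2)T] / (σ√T)
   = [ln(55.8099/18.6219) + (0.0612 + 0.5·0.5139²)·2.0016] / (0.5139·√2.0016)
   = [1.097613 + 0.386802] / 0.727055 = 2.041682
d₂ = d₁ − σ√T = 2.041682 − 0.727055 = 1.314627
N(d₁) = 0.979408,  N(d₂) = 0.905682,  e^(−rT) = 0.884708
E₀ = V₀·N(d₁) − D·e^(−rT)·N(d₂)
   = 55.8099·0.979408 − 18.6219·0.884708·0.905682 = 39.739626

E0=39.7396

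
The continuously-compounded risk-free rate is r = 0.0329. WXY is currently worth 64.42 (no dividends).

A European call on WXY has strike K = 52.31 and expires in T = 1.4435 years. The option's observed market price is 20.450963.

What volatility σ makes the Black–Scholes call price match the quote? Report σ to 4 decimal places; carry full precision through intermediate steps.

sigma = 0.4375

At σ = 0.4375 the Black–Scholes value reproduces the quote:
σ√T = 0.4375·√1.4435 = 0.525638
d₁ = (ln(S/K) + (r+σ²/2)T) / (σ√T) = (ln(64.42/52.31) + (0.0329+0.4375²/2)·1.4435) / 0.525638 = (0.208237 + 0.185639) / 0.525638 = 0.749328
d₂ = d₁ − σ√T = 0.749328 − 0.525638 = 0.223691
e^{−rT} = 0.953619
N(d₁) = 0.773170,  N(d₂) = 0.588501
V = S·N(d₁) − K·e^{−rT}·N(d₂) = 49.807634 − 29.356671 = 20.450963 (the quoted price), and the Black–Scholes price is strictly increasing in σ, so σ is unique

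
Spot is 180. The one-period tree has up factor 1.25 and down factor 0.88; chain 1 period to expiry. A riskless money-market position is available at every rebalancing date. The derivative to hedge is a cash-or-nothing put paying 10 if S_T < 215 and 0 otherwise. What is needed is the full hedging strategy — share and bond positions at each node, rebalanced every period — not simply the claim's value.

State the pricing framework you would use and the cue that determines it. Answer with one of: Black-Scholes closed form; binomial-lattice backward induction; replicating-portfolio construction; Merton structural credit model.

Key observation: the task asks for the hedge itself — share and bond holdings at every node of the 1-period tree on spot 180 with factors 1.25/0.88 — which is exactly what the replicating-portfolio construction produces.

framework: replicating-portfolio construction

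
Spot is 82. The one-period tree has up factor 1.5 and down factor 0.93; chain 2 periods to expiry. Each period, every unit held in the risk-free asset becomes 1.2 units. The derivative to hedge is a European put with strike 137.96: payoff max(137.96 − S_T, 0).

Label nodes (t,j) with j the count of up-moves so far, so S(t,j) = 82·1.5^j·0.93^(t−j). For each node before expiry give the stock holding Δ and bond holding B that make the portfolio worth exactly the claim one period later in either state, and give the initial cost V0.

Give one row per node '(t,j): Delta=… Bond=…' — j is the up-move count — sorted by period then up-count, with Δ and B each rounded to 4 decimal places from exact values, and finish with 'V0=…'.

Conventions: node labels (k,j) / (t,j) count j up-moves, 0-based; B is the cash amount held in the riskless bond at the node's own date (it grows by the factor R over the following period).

Risk-neutral probability p* = (R−d)/(u−d) = (1.2−0.93)/(1.5−0.93) = 0.4737.
Expiry values: V(2,0)=67.0382, V(2,1)=23.5700, V(2,2)=0.0000
(1,0): S=76.2600. Δ = (V_up−V_dn)/(S_up−S_dn) = (23.5700−67.0382)/(114.3900−70.9218) = -1.0000. V = [p*·23.5700 + (1−p*)·67.0382]/1.2 = 38.7067. B = V − Δ·S = 114.9667.
(1,1): S=123.0000. Δ = (V_up−V_dn)/(S_up−S_dn) = (0.0000−23.5700)/(184.5000−114.3900) = -0.3362. V = [p*·0.0000 + (1−p*)·23.5700]/1.2 = 10.3377. B = V − Δ·S = 51.6886.
(0,0): S=82.0000. Δ = (V_up−V_dn)/(S_up−S_dn) = (10.3377−38.7067)/(123.0000−76.2600) = -0.6070. V = [p*·10.3377 + (1−p*)·38.7067]/1.2 = 21.0573. B = V − Δ·S = 70.8274.
Sanity check at the root: Δ(0,0)·S0 + B(0,0) reproduces V0 = 21.0573.

(0,0): Delta=-0.6070 Bond=70.8274
(1,0): Delta=-1.0000 Bond=114.9667
(1,1): Delta=-0.3362 Bond=51.6886
V0=21.0573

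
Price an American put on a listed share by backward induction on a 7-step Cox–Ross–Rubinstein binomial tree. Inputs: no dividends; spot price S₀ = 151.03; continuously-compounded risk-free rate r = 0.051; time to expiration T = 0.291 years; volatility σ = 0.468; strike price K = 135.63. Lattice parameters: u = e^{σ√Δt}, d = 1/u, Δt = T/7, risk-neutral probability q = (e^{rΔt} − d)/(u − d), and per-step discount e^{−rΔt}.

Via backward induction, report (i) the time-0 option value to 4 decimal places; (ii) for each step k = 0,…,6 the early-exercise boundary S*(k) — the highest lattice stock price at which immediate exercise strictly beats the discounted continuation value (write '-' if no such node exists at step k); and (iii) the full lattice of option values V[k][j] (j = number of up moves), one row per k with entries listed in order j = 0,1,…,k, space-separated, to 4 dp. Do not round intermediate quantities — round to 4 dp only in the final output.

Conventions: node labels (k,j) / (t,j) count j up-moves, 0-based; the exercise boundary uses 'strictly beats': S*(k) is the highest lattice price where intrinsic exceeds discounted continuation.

Δt=0.04157, u=1.10012, d=0.90899, q=0.48727, disc=e^(-rΔt)=0.99788
k=7 terminal: V=max(K-S,0) → 58.1878 41.9041 22.1966 0.0000 0.0000 0.0000 0.0000 0.0000
k=6: j=0 S=85.1959 intr=50.4341 cont=50.1468 V=50.4341[EX]; j=1 S=103.1099 intr=32.5201 cont=32.2329 V=32.5201[EX]; j=2 S=124.7906 intr=10.8394 cont=11.3568 V=11.3568[hold]; j=3 S=151.0300 intr=0.0000 cont=0.0000 V=0.0000[hold]; j=4 S=182.7868 intr=0.0000 cont=0.0000 V=0.0000[hold]; j=5 S=221.2209 intr=0.0000 cont=0.0000 V=0.0000[hold]; j=6 S=267.7366 intr=0.0000 cont=0.0000 V=0.0000[hold]  S*(6)=103.1099
k=5: j=0 S=93.7259 intr=41.9041 cont=41.6169 V=41.9041[EX]; j=1 S=113.4334 intr=22.1966 cont=22.1609 V=22.1966[EX]; j=2 S=137.2848 intr=0.0000 cont=5.8107 V=5.8107[hold]; j=3 S=166.1514 intr=0.0000 cont=0.0000 V=0.0000[hold]; j=4 S=201.0877 intr=0.0000 cont=0.0000 V=0.0000[hold]; j=5 S=243.3700 intr=0.0000 cont=0.0000 V=0.0000[hold]  S*(5)=113.4334
k=4: j=0 S=103.1099 intr=32.5201 cont=32.2329 V=32.5201[EX]; j=1 S=124.7906 intr=10.8394 cont=14.1822 V=14.1822[hold]; j=2 S=151.0300 intr=0.0000 cont=2.9730 V=2.9730[hold]; j=3 S=182.7868 intr=0.0000 cont=0.0000 V=0.0000[hold]; j=4 S=221.2209 intr=0.0000 cont=0.0000 V=0.0000[hold]  S*(4)=103.1099
k=3: j=0 S=113.4334 intr=22.1966 cont=23.5347 V=23.5347[hold]; j=1 S=137.2848 intr=0.0000 cont=8.7019 V=8.7019[hold]; j=2 S=166.1514 intr=0.0000 cont=1.5211 V=1.5211[hold]; j=3 S=201.0877 intr=0.0000 cont=0.0000 V=0.0000[hold]  S*(3)=-
k=2: j=0 S=124.7906 intr=10.8394 cont=16.2726 V=16.2726[hold]; j=1 S=151.0300 intr=0.0000 cont=5.1919 V=5.1919[hold]; j=2 S=182.7868 intr=0.0000 cont=0.7783 V=0.7783[hold]  S*(2)=-
k=1: j=0 S=137.2848 intr=0.0000 cont=10.8503 V=10.8503[hold]; j=1 S=166.1514 intr=0.0000 cont=3.0349 V=3.0349[hold]  S*(1)=-
k=0: j=0 S=151.0300 intr=0.0000 cont=7.0272 V=7.0272[hold]  S*(0)=-

price = 7.0272
boundary = - - - - 103.1099 113.4334 103.1099
tree:
7.0272
10.8503 3.0349
16.2726 5.1919 0.7783
23.5347 8.7019 1.5211 0.0000
32.5201 14.1822 2.9730 0.0000 0.0000
41.9041 22.1966 5.8107 0.0000 0.0000 0.0000
50.4341 32.5201 11.3568 0.0000 0.0000 0.0000 0.0000
58.1878 41.9041 22.1966 0.0000 0.0000 0.0000 0.0000 0.0000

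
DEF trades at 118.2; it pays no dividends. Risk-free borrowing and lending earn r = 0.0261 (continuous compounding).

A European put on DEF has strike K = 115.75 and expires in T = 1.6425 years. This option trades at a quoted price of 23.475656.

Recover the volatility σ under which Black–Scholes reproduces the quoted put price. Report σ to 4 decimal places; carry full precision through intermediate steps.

At σ = 0.4676 the Black–Scholes value reproduces the quote:
σ√T = 0.4676·√1.6425 = 0.599276
d₁ = (ln(S/K) + (r+σ²/2)T) / (σ√T) = (ln(118.2/115.75) + (0.0261+0.4676²/2)·1.6425) / 0.599276 = (0.020945 + 0.222435) / 0.599276 = 0.406124
d₂ = d₁ − σ√T = 0.406124 − 0.599276 = -0.193152
e^{−rT} = 0.958037
N(−d₁) = 0.342326,  N(−d₂) = 0.576580
V = K·e^{−rT}·N(−d₂) − S·N(−d₁) = 63.938542 − 40.462886 = 23.475656 (matching the quote); vega is positive throughout, so no other σ reproduces this price

sigma = 0.4676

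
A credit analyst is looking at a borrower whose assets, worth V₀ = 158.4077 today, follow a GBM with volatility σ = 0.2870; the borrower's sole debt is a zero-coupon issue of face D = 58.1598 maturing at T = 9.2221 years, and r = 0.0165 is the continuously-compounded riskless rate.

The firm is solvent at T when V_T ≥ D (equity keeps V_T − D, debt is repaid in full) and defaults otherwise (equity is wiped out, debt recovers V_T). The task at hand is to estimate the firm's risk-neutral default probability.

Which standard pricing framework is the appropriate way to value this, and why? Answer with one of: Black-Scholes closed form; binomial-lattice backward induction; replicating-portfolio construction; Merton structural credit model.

Key observation: with the firm-asset dynamics (V₀ = 158.4077) and a single zero-coupon liability of face 58.1598 given, debt value, spread, and default probability all derive from the option view of the balance sheet.

framework: Merton structural credit model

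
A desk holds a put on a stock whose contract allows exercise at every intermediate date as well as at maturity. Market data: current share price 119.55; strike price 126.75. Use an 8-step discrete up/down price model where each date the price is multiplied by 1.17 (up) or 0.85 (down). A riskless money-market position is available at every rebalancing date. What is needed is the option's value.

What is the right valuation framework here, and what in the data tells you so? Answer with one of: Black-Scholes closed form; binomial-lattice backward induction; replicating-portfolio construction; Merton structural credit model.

framework: binomial-lattice backward induction

Key observation: the put (strike 126.75 on spot 119.55) is American-style on a 8-step discrete price model, so the early-exercise decision at every node requires stepwise backward valuation — a closed form cannot price the exercise right.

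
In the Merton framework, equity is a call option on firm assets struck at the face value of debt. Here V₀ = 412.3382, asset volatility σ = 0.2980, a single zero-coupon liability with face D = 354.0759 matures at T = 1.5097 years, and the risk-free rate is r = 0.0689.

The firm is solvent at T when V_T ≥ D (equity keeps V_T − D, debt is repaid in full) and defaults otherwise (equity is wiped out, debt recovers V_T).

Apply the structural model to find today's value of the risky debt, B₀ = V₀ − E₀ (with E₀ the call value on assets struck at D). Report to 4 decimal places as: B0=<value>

Apply the equity-as-call identities (strike 354.0759, horizon 1.5097 years):
d₁ = [ln(V₀/D) + (r + σ²/2)T] / (σ√T)
   = [ln(412.3382/354.0759) + (0.0689 + 0.5·0.2980²)·1.5097] / (0.2980·√1.5097)
   = [0.152333 + 0.171052] / 0.366152 = 0.883197
d₂ = d₁ − σ√T = 0.883197 − 0.366152 = 0.517045
N(d₁) = 0.811435,  N(d₂) = 0.697438,  e^(−rT) = 0.901209
E₀ = V₀·N(d₁) − D·e^(−rT)·N(d₂)
   = 412.3382·0.811435 − 354.0759·0.901209·0.697438 = 112.035924
B₀ = V₀ − E₀ = 412.3382 − 112.035924 = 300.302276

B0=300.3023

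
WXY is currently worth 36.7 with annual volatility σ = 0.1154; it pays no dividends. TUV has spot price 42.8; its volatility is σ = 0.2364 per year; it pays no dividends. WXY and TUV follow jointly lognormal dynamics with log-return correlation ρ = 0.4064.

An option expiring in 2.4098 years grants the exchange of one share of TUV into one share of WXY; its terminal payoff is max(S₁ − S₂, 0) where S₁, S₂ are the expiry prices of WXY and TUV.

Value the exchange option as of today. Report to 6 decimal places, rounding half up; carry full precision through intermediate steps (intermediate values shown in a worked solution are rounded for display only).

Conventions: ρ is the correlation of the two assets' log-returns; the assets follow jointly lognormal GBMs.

σ_eff = √(σ₁² + σ₂² − 2ρσ₁σ₂) = √(0.1154² + 0.2364² − 2·0.4064·0.1154·0.2364) = 0.216861
d₁ = (ln(S₁/S₂) + (q₂ − q₁ + σ_eff²/2)T) / (σ_eff√T) = (ln(36.7/42.8) + (0.0 − 0.0 + 0.023514)·2.4098) / 0.336644 = -0.288425
d₂ = d₁ − σ_eff√T = -0.288425 − 0.336644 = -0.625070
N(d₁) = 0.386511,  N(d₂) = 0.265963
V = S₁·e^{−q₁T}·N(d₁) − S₂·e^{−q₂T}·N(d₂) = 14.184936 − 11.383204 = 2.801733
Key observation: no risk-free rate is needed — with the second asset as numeraire the exchange option is a call on the ratio S₁/S₂, and r cancels out of the value.

exchange price = 2.801733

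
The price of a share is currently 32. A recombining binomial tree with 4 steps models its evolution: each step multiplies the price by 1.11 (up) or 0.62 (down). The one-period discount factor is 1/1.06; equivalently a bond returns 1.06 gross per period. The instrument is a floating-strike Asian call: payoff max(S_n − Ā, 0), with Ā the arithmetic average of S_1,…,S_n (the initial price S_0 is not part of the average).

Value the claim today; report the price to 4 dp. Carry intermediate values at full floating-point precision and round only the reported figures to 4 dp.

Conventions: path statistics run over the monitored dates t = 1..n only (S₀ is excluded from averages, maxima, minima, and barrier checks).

Set p* = 0.8980 (from d < R < u); the path-dependent value is the discounted p*-expectation over all price paths.
Enumerate all 2^4 = 16 price paths (U = up ×1.11, D = down ×0.62); each path with k up-moves has probability p*^k·(1−p*)^(4−k).
DDDD: Ā=11.1239, payoff=0.0000, prob=0.000108
UDDD: Ā=19.9154, payoff=0.0000, prob=0.000954
DUDD: Ā=15.9954, payoff=0.0000, prob=0.000954
UUDD: Ā=28.6370, payoff=0.0000, prob=0.008396
DDUD: Ā=13.5650, payoff=0.0000, prob=0.000954
UDUD: Ā=24.2858, payoff=0.0000, prob=0.008396
DUUD: Ā=20.3658, payoff=0.0000, prob=0.008396
UUUD: Ā=36.4613, payoff=0.0000, prob=0.073883
DDDU: Ā=12.0582, payoff=0.0000, prob=0.000954
UDDU: Ā=21.5880, payoff=0.0000, prob=0.008396
DUDU: Ā=17.6680, payoff=0.0000, prob=0.008396
UUDU: Ā=31.6315, payoff=0.0000, prob=0.073883
DDUU: Ā=15.2376, payoff=0.0000, prob=0.008396
UDUU: Ā=27.2803, payoff=0.0000, prob=0.073883
DUUU: Ā=23.3603, payoff=3.7735, prob=0.073883
UUUU: Ā=41.8224, payoff=6.7558, prob=0.650169
Price = Σ prob·payoff / R^4 = 4.671240 / 1.262477 = 3.7001

price = 3.7001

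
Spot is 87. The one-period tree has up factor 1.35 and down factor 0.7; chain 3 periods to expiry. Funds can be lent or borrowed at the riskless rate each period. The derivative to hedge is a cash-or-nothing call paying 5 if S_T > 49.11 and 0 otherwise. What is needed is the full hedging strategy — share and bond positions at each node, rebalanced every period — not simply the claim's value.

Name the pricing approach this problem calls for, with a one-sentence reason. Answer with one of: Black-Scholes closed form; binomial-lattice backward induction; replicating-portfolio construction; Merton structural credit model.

framework: replicating-portfolio construction

Key observation: the task asks for the hedge itself — share and bond holdings at every node of the 3-period tree on spot 87 with factors 1.35/0.7 — which is exactly what the replicating-portfolio construction produces.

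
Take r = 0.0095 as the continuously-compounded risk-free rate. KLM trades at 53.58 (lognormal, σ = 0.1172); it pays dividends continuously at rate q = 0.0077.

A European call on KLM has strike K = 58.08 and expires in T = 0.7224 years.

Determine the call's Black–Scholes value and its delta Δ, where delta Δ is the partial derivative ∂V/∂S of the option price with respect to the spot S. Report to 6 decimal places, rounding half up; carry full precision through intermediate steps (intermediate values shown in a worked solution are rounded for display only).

price = 0.667418
Δ = 0.226352

σ√T = 0.1172·√0.7224 = 0.099613
d₁ = (ln(S/K) + (r−q+σ²/2)T) / (σ√T) = (ln(53.58/58.08) + (0.0095−0.0077+0.1172²/2)·0.7224) / 0.099613 = (-0.080646 + 0.006262) / 0.099613 = -0.746727
d₂ = d₁ − σ√T = -0.746727 − 0.099613 = -0.846340
e^{−rT} = 0.993161
e^{−qT} = 0.994453
N(d₁) = 0.227614,  N(d₂) = 0.198682
Call price V = S·e^{−qT}·N(d₁) − K·e^{−rT}·N(d₂) = 12.127918 − 11.460500 = 0.667418
Δ = e^{−qT}·N(d₁) = 0.226352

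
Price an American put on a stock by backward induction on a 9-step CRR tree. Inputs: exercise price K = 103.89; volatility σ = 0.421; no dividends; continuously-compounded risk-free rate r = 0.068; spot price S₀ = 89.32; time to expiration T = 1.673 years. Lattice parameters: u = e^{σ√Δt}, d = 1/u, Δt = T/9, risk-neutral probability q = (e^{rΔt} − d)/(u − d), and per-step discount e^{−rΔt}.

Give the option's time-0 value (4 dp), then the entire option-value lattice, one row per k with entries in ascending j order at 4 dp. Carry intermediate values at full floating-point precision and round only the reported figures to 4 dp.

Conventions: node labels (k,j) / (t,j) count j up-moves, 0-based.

price = 23.3885
tree:
23.3885
31.7337 15.2961
41.7619 22.1038 8.5965
52.0747 30.9421 13.4642 3.7452
60.6757 41.7619 20.4664 6.5142 0.9559
67.8490 52.0747 29.9555 11.1057 1.8967 0.0000
73.8315 60.6757 41.7619 18.4255 3.7633 0.0000 0.0000
78.8210 67.8490 52.0747 29.3965 7.4670 0.0000 0.0000 0.0000
82.9823 73.8315 60.6757 41.7619 14.8157 0.0000 0.0000 0.0000 0.0000
86.4528 78.8210 67.8490 52.0747 29.3965 0.0000 0.0000 0.0000 0.0000 0.0000

Δt=0.18589  u=1.19903  d=0.83401  q=0.48959  discount=0.98744
step 9 (expiry): payoffs max(K−S,0) = 86.4528 78.8210 67.8490 52.0747 29.3965 0.0000 0.0000 0.0000 0.0000 0.0000
k=8: (k=8,j=0): S=20.9077, K−S=82.9823, hold=81.6773 ⇒ V=82.9823 exercise | (k=8,j=1): S=30.0585, K−S=73.8315, hold=72.5266 ⇒ V=73.8315 exercise | (k=8,j=2): S=43.2143, K−S=60.6757, hold=59.3707 ⇒ V=60.6757 exercise | (k=8,j=3): S=62.1281, K−S=41.7619, hold=40.4569 ⇒ V=41.7619 exercise | (k=8,j=4): S=89.3200, K−S=14.5700, hold=14.8157 ⇒ V=14.8157 continue | (k=8,j=5): S=128.4131, K−S=0.0000, hold=0.0000 ⇒ V=0.0000 continue | (k=8,j=6): S=184.6162, K−S=0.0000, hold=0.0000 ⇒ V=0.0000 continue | (k=8,j=7): S=265.4180, K−S=0.0000, hold=0.0000 ⇒ V=0.0000 continue | (k=8,j=8): S=381.5848, K−S=0.0000, hold=0.0000 ⇒ V=0.0000 continue
k=7: (k=7,j=0): S=25.0690, K−S=78.8210, hold=77.5161 ⇒ V=78.8210 exercise | (k=7,j=1): S=36.0410, K−S=67.8490, hold=66.5440 ⇒ V=67.8490 exercise | (k=7,j=2): S=51.8153, K−S=52.0747, hold=50.7698 ⇒ V=52.0747 exercise | (k=7,j=3): S=74.4935, K−S=29.3965, hold=28.2103 ⇒ V=29.3965 exercise | (k=7,j=4): S=107.0974, K−S=0.0000, hold=7.4670 ⇒ V=7.4670 continue | (k=7,j=5): S=153.9712, K−S=0.0000, hold=0.0000 ⇒ V=0.0000 continue | (k=7,j=6): S=221.3605, K−S=0.0000, hold=0.0000 ⇒ V=0.0000 continue | (k=7,j=7): S=318.2444, K−S=0.0000, hold=0.0000 ⇒ V=0.0000 continue
k=6: (k=6,j=0): S=30.0585, K−S=73.8315, hold=72.5266 ⇒ V=73.8315 exercise | (k=6,j=1): S=43.2143, K−S=60.6757, hold=59.3707 ⇒ V=60.6757 exercise | (k=6,j=2): S=62.1281, K−S=41.7619, hold=40.4569 ⇒ V=41.7619 exercise | (k=6,j=3): S=89.3200, K−S=14.5700, hold=18.4255 ⇒ V=18.4255 continue | (k=6,j=4): S=128.4131, K−S=0.0000, hold=3.7633 ⇒ V=3.7633 continue | (k=6,j=5): S=184.6162, K−S=0.0000, hold=0.0000 ⇒ V=0.0000 continue | (k=6,j=6): S=265.4180, K−S=0.0000, hold=0.0000 ⇒ V=0.0000 continue
k=5: (k=5,j=0): S=36.0410, K−S=67.8490, hold=66.5440 ⇒ V=67.8490 exercise | (k=5,j=1): S=51.8153, K−S=52.0747, hold=50.7698 ⇒ V=52.0747 exercise | (k=5,j=2): S=74.4935, K−S=29.3965, hold=29.9555 ⇒ V=29.9555 continue | (k=5,j=3): S=107.0974, K−S=0.0000, hold=11.1057 ⇒ V=11.1057 continue | (k=5,j=4): S=153.9712, K−S=0.0000, hold=1.8967 ⇒ V=1.8967 continue | (k=5,j=5): S=221.3605, K−S=0.0000, hold=0.0000 ⇒ V=0.0000 continue
k=4: (k=4,j=0): S=43.2143, K−S=60.6757, hold=59.3707 ⇒ V=60.6757 exercise | (k=4,j=1): S=62.1281, K−S=41.7619, hold=40.7272 ⇒ V=41.7619 exercise | (k=4,j=2): S=89.3200, K−S=14.5700, hold=20.4664 ⇒ V=20.4664 continue | (k=4,j=3): S=128.4131, K−S=0.0000, hold=6.5142 ⇒ V=6.5142 continue | (k=4,j=4): S=184.6162, K−S=0.0000, hold=0.9559 ⇒ V=0.9559 continue
k=3: (k=3,j=0): S=51.8153, K−S=52.0747, hold=50.7698 ⇒ V=52.0747 exercise | (k=3,j=1): S=74.4935, K−S=29.3965, hold=30.9421 ⇒ V=30.9421 continue | (k=3,j=2): S=107.0974, K−S=0.0000, hold=13.4642 ⇒ V=13.4642 continue | (k=3,j=3): S=153.9712, K−S=0.0000, hold=3.7452 ⇒ V=3.7452 continue
k=2: (k=2,j=0): S=62.1281, K−S=41.7619, hold=41.2042 ⇒ V=41.7619 exercise | (k=2,j=1): S=89.3200, K−S=14.5700, hold=22.1038 ⇒ V=22.1038 continue | (k=2,j=2): S=128.4131, K−S=0.0000, hold=8.5965 ⇒ V=8.5965 continue
k=1: (k=1,j=0): S=74.4935, K−S=29.3965, hold=31.7337 ⇒ V=31.7337 continue | (k=1,j=1): S=107.0974, K−S=0.0000, hold=15.2961 ⇒ V=15.2961 continue
k=0: (k=0,j=0): S=89.3200, K−S=14.5700, hold=23.3885 ⇒ V=23.3885 continue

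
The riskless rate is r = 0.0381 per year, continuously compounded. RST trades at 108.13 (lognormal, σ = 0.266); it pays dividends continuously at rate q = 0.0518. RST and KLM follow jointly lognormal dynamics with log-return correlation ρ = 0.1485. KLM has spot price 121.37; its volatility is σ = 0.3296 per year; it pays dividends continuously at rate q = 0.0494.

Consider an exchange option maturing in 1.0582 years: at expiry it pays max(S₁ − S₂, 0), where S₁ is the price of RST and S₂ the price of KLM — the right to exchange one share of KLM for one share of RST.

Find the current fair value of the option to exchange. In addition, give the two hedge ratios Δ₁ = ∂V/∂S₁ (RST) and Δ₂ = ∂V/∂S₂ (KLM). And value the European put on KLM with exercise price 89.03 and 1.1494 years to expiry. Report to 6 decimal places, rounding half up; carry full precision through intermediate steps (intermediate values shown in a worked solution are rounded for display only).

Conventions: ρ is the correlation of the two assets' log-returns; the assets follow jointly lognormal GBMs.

σ_eff = √(σ₁² + σ₂² − 2ρσ₁σ₂) = √(0.266² + 0.3296² − 2·0.1485·0.266·0.3296) = 0.391603
d₁ = (ln(S₁/S₂) + (q₂ − q₁ + σ_eff²/2)T) / (σ_eff√T) = (ln(108.13/121.37) + (0.0494 − 0.0518 + 0.076677)·1.0582) / 0.402838 = -0.091625
d₂ = d₁ − σ_eff√T = -0.091625 − 0.402838 = -0.494463
N(d₁) = 0.463498,  N(d₂) = 0.310490
V = S₁·e^{−q₁T}·N(d₁) − S₂·e^{−q₂T}·N(d₂) = 47.444759 − 35.764791 = 11.679969
Δ₁ = e^{−q₁T}·N(d₁) = 0.438775;  Δ₂ = −e^{−q₂T}·N(d₂) = -0.294676
[vanilla: KLM put K=89.03]
σ√T = 0.3296·√1.1494 = 0.353364
d₁ = (ln(S/K) + (r−q+σ²/2)T) / (σ√T) = (ln(121.37/89.03) + (0.0381−0.0494+0.3296²/2)·1.1494) / 0.353364 = (0.309870 + 0.049445) / 0.353364 = 1.016841
d₂ = d₁ − σ√T = 1.016841 − 0.353364 = 0.663476
e^{−rT} = 0.957153
e^{−qT} = 0.944802
N(−d₁) = 0.154615,  N(−d₂) = 0.253513
price = K·e^{−rT}·N(−d₂) − S·e^{−qT}·N(−d₁) = 21.603172 − 17.729744 = 3.873428

exchange price = 11.679969
Δ1 = 0.438775
Δ2 = -0.294676
price(KLM put K=89.03) = 3.873428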